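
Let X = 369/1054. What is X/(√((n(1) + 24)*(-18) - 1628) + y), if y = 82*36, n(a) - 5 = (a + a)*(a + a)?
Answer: 272322/2296804601 - 369*I*√2222/9187218404 ≈ 0.00011857 - 1.8933e-6*I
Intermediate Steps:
n(a) = 5 + 4*a² (n(a) = 5 + (a + a)*(a + a) = 5 + (2*a)*(2*a) = 5 + 4*a²)
y = 2952
X = 369/1054 (X = 369*(1/1054) = 369/1054 ≈ 0.35009)
X/(√((n(1) + 24)*(-18) - 1628) + y) = 369/(1054*(√(((5 + 4*1²) + 24)*(-18) - 1628) + 2952)) = 369/(1054*(√(((5 + 4*1) + 24)*(-18) - 1628) + 2952)) = 369/(1054*(√(((5 + 4) + 24)*(-18) - 1628) + 2952)) = 369/(1054*(√((9 + 24)*(-18) - 1628) + 2952)) = 369/(1054*(√(33*(-18) - 1628) + 2952)) = 369/(1054*(√(-594 - 1628) + 2952)) = 369/(1054*(√(-2222) + 2952)) = 369/(1054*(I*√2222 + 2952)) = 369/(1054*(2952 + I*√2222))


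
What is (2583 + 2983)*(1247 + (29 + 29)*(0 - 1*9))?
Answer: 4035350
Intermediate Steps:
(2583 + 2983)*(1247 + (29 + 29)*(0 - 1*9)) = 5566*(1247 + 58*(0 - 9)) = 5566*(1247 + 58*(-9)) = 5566*(1247 - 522) = 5566*725 = 4035350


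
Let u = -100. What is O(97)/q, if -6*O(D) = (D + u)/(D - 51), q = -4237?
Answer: -1/389804 ≈ -2.5654e-6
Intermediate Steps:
O(D) = -(-100 + D)/(6*(-51 + D)) (O(D) = -(D - 100)/(6*(D - 51)) = -(-100 + D)/(6*(-51 + D)))
O(97)/q = ((100 - 1*97)/(6*(-51 + 97)))/(-4237) = ((⅙)*(100 - 97)/46)*(-1/4237) = ((⅙)*(1/46)*3)*(-1/4237) = (1/92)*(-1/4237) = -1/389804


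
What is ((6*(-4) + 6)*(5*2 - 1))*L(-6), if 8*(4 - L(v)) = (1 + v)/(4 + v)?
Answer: -4779/8 ≈ -597.38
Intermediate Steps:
L(v) = 4 - (1 + v)/(8*(4 + v))
((6*(-4) + 6)*(5*2 - 1))*L(-6) = ((6*(-4) + 6)*(5*2 - 1))*((127 + 31*(-6))/(8*(4 - 6))) = ((-24 + 6)*(10 - 1))*((⅛)*(127 - 186)/(-2)) = (-18*9)*((⅛)*(-½)*(-59)) = -162*59/16 = -4779/8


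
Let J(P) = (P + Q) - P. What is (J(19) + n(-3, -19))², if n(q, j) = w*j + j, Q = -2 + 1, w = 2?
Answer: 3364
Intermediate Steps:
Q = -1
n(q, j) = 3*j (n(q, j) = 2*j + j = 3*j)
J(P) = -1 (J(P) = (P - 1) - P = (-1 + P) - P = -1)
(J(19) + n(-3, -19))² = (-1 + 3*(-19))² = (-1 - 57)² = (-58)² = 3364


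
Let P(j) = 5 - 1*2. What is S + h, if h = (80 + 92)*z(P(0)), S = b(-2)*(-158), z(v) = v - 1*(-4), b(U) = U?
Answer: 1520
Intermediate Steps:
P(j) = 3 (P(j) = 5 - 2 = 3)
z(v) = 4 + v (z(v) = v + 4 = 4 + v)
S = 316 (S = -2*(-158) = 316)
h = 1204 (h = (80 + 92)*(4 + 3) = 172*7 = 1204)
S + h = 316 + 1204 = 1520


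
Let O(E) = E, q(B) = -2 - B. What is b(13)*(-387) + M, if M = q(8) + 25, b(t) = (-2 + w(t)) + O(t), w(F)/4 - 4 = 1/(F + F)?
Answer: -136416/13 ≈ -10494.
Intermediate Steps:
w(F) = 16 + 2/F (w(F) = 16 + 4/(F + F) = 16 + 4/((2*F)) = 16 + 4*(1/(2*F)) = 16 + 2/F)
b(t) = 14 + t + 2/t (b(t) = (-2 + (16 + 2/t)) + t = (14 + 2/t) + t = 14 + t + 2/t)
M = 15 (M = (-2 - 1*8) + 25 = (-2 - 8) + 25 = -10 + 25 = 15)
b(13)*(-387) + M = (14 + 13 + 2/13)*(-387) + 15 = (353/13)*(-387) + 15 = -136611/13 + 15 = -136416/13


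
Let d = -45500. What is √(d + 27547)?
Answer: I*√17953 ≈ 133.99*I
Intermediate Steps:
√(d + 27547) = √(-45500 + 27547) = √(-17953) = I*√17953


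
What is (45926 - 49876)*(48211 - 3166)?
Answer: -177927750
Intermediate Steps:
(45926 - 49876)*(48211 - 3166) = -3950*45045 = -177927750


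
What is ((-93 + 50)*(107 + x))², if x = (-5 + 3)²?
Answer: 22781529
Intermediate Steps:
x = 4 (x = (-2)² = 4)
((-93 + 50)*(107 + x))² = ((-93 + 50)*(107 + 4))² = (-43*111)² = (-4773)² = 22781529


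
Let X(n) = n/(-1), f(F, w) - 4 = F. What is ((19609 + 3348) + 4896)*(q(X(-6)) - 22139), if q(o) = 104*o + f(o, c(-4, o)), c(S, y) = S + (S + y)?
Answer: -598978765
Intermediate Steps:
c(S, y) = y + 2*S
f(F, w) = 4 + F
X(n) = -n (X(n) = n*(-1) = -n)
q(o) = 4 + 105*o (q(o) = 104*o + (4 + o) = 4 + 105*o)
((19609 + 3348) + 4896)*(q(X(-6)) - 22139) = ((19609 + 3348) + 4896)*((4 + 105*(-1*(-6))) - 22139) = (22957 + 4896)*((4 + 105*6) - 22139) = 27853*((4 + 630) - 22139) = 27853*(634 - 22139) = 27853*(-21505) = -598978765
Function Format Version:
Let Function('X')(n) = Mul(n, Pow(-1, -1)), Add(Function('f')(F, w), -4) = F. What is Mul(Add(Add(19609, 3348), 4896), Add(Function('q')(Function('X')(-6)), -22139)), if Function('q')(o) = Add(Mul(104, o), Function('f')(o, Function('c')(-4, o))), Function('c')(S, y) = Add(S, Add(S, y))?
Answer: -598978765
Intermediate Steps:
Function('c')(S, y) = Add(y, Mul(2, S))
Function('f')(F, w) = Add(4, F)
Function('X')(n) = Mul(-1, n) (Function('X')(n) = Mul(n, -1) = Mul(-1, n))
Function('q')(o) = Add(4, Mul(105, o)) (Function('q')(o) = Add(Mul(104, o), Add(4, o)) = Add(4, Mul(105, o)))
Mul(Add(Add(19609, 3348), 4896), Add(Function('q')(Function('X')(-6)), -22139)) = Mul(Add(Add(19609, 3348), 4896), Add(Add(4, Mul(105, Mul(-1, -6))), -22139)) = Mul(Add(22957, 4896), Add(Add(4, Mul(105, 6)), -22139)) = Mul(27853, Add(Add(4, 630), -22139)) = Mul(27853, Add(634, -22139)) = Mul(27853, -21505) = -598978765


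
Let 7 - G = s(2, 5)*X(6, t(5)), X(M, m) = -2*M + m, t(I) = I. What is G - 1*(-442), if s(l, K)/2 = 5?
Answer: 519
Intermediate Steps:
s(l, K) = 10 (s(l, K) = 2*5 = 10)
X(M, m) = m - 2*M
G = 77 (G = 7 - 10*(5 - 2*6) = 7 - 10*(5 - 12) = 7 - 10*(-7) = 7 - 1*(-70) = 7 + 70 = 77)
G - 1*(-442) = 77 - 1*(-442) = 77 + 442 = 519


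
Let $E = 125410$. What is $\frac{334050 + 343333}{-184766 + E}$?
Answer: $- \frac{677383}{59356} \approx -11.412$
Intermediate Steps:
$\frac{334050 + 343333}{-184766 + E} = \frac{334050 + 343333}{-184766 + 125410} = \frac{677383}{-59356} = 677383 \left(- \frac{1}{59356}\right) = - \frac{677383}{59356}$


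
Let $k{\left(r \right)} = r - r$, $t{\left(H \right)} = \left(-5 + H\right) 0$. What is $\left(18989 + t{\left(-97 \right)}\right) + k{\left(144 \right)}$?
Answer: $18989$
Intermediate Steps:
$t{\left(H \right)} = 0$
$k{\left(r \right)} = 0$
$\left(18989 + t{\left(-97 \right)}\right) + k{\left(144 \right)} = \left(18989 + 0\right) + 0 = 18989 + 0 = 18989$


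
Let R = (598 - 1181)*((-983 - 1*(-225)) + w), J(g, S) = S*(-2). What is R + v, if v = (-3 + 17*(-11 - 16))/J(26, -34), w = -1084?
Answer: 36511893/34 ≈ 1.0739e+6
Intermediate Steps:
J(g, S) = -2*S
R = 1073886 (R = (598 - 1181)*((-983 - 1*(-225)) - 1084) = -583*((-983 + 225) - 1084) = -583*(-758 - 1084) = -583*(-1842) = 1073886)
v = -231/34 (v = (-3 + 17*(-11 - 16))/((-2*(-34))) = (-3 + 17*(-27))/68 = (-3 - 459)*(1/68) = -462*1/68 = -231/34 ≈ -6.7941)
R + v = 1073886 - 231/34 = 36511893/34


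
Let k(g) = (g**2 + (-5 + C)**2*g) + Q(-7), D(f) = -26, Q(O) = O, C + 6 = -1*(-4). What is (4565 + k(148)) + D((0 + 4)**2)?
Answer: 33688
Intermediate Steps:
C = -2 (C = -6 - 1*(-4) = -6 + 4 = -2)
k(g) = -7 + g**2 + 49*g (k(g) = (g**2 + (-5 - 2)**2*g) - 7 = (g**2 + (-7)**2*g) - 7 = (g**2 + 49*g) - 7 = -7 + g**2 + 49*g)
(4565 + k(148)) + D((0 + 4)**2) = (4565 + (-7 + 148**2 + 49*148)) - 26 = (4565 + (-7 + 21904 + 7252)) - 26 = (4565 + 29149) - 26 = 33714 - 26 = 33688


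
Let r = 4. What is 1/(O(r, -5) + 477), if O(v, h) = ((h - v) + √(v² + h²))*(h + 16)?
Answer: 378/137923 - 11*√41/137923 ≈ 0.0022300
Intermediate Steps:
O(v, h) = (16 + h)*(h + √(h² + v²) - v) (O(v, h) = ((h - v) + √(h² + v²))*(16 + h) = (h + √(h² + v²) - v)*(16 + h) = (16 + h)*(h + √(h² + v²) - v))
1/(O(r, -5) + 477) = 1/(((-5)² - 16*4 + 16*(-5) + 16*√((-5)² + 4²) - 5*√((-5)² + 4²) - 1*(-5)*4) + 477) = 1/((25 - 64 - 80 + 16*√(25 + 16) - 5*√(25 + 16) + 20) + 477) = 1/((25 - 64 - 80 + 16*√41 - 5*√41 + 20) + 477) = 1/((-99 + 11*√41) + 477) = 1/(378 + 11*√41)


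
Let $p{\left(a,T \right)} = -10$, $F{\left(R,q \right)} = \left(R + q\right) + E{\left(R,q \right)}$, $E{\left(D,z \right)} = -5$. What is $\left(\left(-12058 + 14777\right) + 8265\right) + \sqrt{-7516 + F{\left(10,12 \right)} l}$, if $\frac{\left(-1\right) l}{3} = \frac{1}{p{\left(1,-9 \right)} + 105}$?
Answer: $10984 + \frac{i \sqrt{67836745}}{95} \approx 10984.0 + 86.698 i$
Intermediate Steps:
$F{\left(R,q \right)} = -5 + R + q$ ($F{\left(R,q \right)} = \left(R + q\right) - 5 = -5 + R + q$)
$l = - \frac{3}{95}$ ($l = - \frac{3}{-10 + 105} = - \frac{3}{95} \approx -0.031579$)
$\left(\left(-12058 + 14777\right) + 8265\right) + \sqrt{-7516 + F{\left(10,12 \right)} l} = \left(\left(-12058 + 14777\right) + 8265\right) + \sqrt{-7516 + \left(-5 + 10 + 12\right) \left(- \frac{3}{95}\right)} = \left(2719 + 8265\right) + \sqrt{-7516 + 17 \left(- \frac{3}{95}\right)} = 10984 + \sqrt{-7516 - \frac{51}{95}} = 10984 + \sqrt{- \frac{714071}{95}} = 10984 + \frac{i \sqrt{67836745}}{95}$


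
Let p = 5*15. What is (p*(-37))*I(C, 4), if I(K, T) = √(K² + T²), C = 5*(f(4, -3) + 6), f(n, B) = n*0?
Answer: -5550*√229 ≈ -83987.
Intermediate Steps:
f(n, B) = 0
C = 30 (C = 5*(0 + 6) = 5*6 = 30)
p = 75
(p*(-37))*I(C, 4) = (75*(-37))*√(30² + 4²) = -2775*√(900 + 16) = -5550*√229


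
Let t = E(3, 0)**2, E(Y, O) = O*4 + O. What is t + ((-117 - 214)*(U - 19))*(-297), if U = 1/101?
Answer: -188552826/101 ≈ -1.8669e+6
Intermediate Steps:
U = 1/101 ≈ 0.0099010
E(Y, O) = 5*O (E(Y, O) = 4*O + O = 5*O)
t = 0 (t = (5*0)**2 = 0**2 = 0)
t + ((-117 - 214)*(U - 19))*(-297) = 0 + ((-117 - 214)*(1/101 - 19))*(-297) = 0 - 331*(-1918/101)*(-297) = 0 + (634858/101)*(-297) = 0 - 188552826/101 = -188552826/101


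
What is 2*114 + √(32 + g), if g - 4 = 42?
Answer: 228 + √78 ≈ 236.83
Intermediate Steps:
g = 46 (g = 4 + 42 = 46)
2*114 + √(32 + g) = 2*114 + √(32 + 46) = 228 + √78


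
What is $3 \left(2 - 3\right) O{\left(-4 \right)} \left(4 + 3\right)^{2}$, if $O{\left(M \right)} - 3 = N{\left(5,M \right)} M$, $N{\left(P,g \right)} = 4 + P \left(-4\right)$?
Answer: $-9849$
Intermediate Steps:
$N{\left(P,g \right)} = 4 - 4 P$
$O{\left(M \right)} = 3 - 16 M$ ($O{\left(M \right)} = 3 + \left(4 - 20\right) M = 3 - 16 M$)
$3 \left(2 - 3\right) O{\left(-4 \right)} \left(4 + 3\right)^{2} = 3 \left(2 - 3\right) \left(3 - -64\right) \left(4 + 3\right)^{2} = 3 \left(-1\right) \left(3 + 64\right) 7^{2} = \left(-3\right) 67 \cdot 49 = \left(-201\right) 49 = -9849$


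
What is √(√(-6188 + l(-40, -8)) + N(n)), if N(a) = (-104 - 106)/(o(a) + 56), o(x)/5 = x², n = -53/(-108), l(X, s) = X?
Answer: √(-1634337401760 + 2671167230646*I*√173)/667229 ≈ 6.1373 + 6.4294*I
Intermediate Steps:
n = 53/108 (n = -53*(-1/108) = 53/108 ≈ 0.49074)
o(x) = 5*x²
N(a) = -210/(56 + 5*a²) (N(a) = (-104 - 106)/(5*a² + 56) = -210/(56 + 5*a²))
√(√(-6188 + l(-40, -8)) + N(n)) = √(√(-6188 - 40) - 210/(56 + 5*(53/108)²)) = √(√(-6228) - 210/(56 + 5*(2809/11664))) = √(6*I*√173 - 210/(56 + 14045/11664)) = √(6*I*√173 - 210/667229/11664) = √(6*I*√173 - 210*11664/667229) = √(6*I*√173 - 2449440/667229) = √(-2449440/667229 + 6*I*√173)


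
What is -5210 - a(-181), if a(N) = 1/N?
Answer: -943009/181 ≈ -5210.0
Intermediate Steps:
-5210 - a(-181) = -5210 - 1/(-181) = -5210 - 1*(-1/181) = -5210 + 1/181 = -943009/181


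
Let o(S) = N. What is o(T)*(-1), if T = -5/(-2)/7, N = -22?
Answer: 22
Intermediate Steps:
T = 5/14 (T = -5*(-1/2)*(1/7) = (5/2)*(1/7) = 5/14 ≈ 0.35714)
o(S) = -22
o(T)*(-1) = -22*(-1) = 22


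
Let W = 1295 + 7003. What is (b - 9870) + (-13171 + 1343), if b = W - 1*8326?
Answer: -21726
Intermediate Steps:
W = 8298
b = -28 (b = 8298 - 1*8326 = 8298 - 8326 = -28)
(b - 9870) + (-13171 + 1343) = (-28 - 9870) + (-13171 + 1343) = -9898 - 11828 = -21726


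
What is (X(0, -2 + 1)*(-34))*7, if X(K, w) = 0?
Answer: 0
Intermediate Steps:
(X(0, -2 + 1)*(-34))*7 = (0*(-34))*7 = 0*7 = 0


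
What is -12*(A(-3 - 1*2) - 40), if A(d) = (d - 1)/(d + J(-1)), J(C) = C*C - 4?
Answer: 471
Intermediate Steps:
J(C) = -4 + C² (J(C) = C² - 4 = -4 + C²)
A(d) = (-1 + d)/(-3 + d) (A(d) = (d - 1)/(d + (-4 + (-1)²)) = (-1 + d)/(d + (-4 + 1)) = (-1 + d)/(d - 3) = (-1 + d)/(-3 + d))
-12*(A(-3 - 1*2) - 40) = -12*((-1 + (-3 - 1*2))/(-3 + (-3 - 1*2)) - 40) = -12*((-1 + (-3 - 2))/(-3 + (-3 - 2)) - 40) = -12*((-1 - 5)/(-3 - 5) - 40) = -12*(-6/(-8) - 40) = -12*(-⅛*(-6) - 40) = -12*(¾ - 40) = -12*(-157/4) = 471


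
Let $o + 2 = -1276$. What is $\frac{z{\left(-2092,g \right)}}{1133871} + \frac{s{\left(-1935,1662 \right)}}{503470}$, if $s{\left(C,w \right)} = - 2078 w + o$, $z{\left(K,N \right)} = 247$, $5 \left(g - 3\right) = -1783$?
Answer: $- \frac{1958651217502}{285435016185} \approx -6.862$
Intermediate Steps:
$g = - \frac{1768}{5}$ ($g = 3 + \frac{1}{5} \left(-1783\right) = 3 - \frac{1783}{5} = - \frac{1768}{5} \approx -353.6$)
$o = -1278$ ($o = -2 - 1276 = -1278$)
$s{\left(C,w \right)} = -1278 - 2078 w$ ($s{\left(C,w \right)} = - 2078 w - 1278 = -1278 - 2078 w$)
$\frac{z{\left(-2092,g \right)}}{1133871} + \frac{s{\left(-1935,1662 \right)}}{503470} = \frac{247}{1133871} + \frac{-1278 - 3453636}{503470} = 247 \cdot \frac{1}{1133871} + \left(-1278 - 3453636\right) \frac{1}{503470} = \frac{247}{1133871} - \frac{1727457}{251735} = - \frac{1958651217502}{285435016185}$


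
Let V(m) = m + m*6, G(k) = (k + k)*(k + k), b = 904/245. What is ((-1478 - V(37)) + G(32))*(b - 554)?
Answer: -45436362/35 ≈ -1.2982e+6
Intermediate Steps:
b = 904/245 (b = 904*(1/245) = 904/245 ≈ 3.6898)
G(k) = 4*k² (G(k) = (2*k)*(2*k) = 4*k²)
V(m) = 7*m (V(m) = m + 6*m = 7*m)
((-1478 - V(37)) + G(32))*(b - 554) = ((-1478 - 7*37) + 4*32²)*(904/245 - 554) = ((-1478 - 1*259) + 4*1024)*(-134826/245) = ((-1478 - 259) + 4096)*(-134826/245) = (-1737 + 4096)*(-134826/245) = 2359*(-134826/245) = -45436362/35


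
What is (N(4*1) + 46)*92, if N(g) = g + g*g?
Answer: 6072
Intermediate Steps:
N(g) = g + g²
(N(4*1) + 46)*92 = ((4*1)*(1 + 4*1) + 46)*92 = (4*(1 + 4) + 46)*92 = (4*5 + 46)*92 = (20 + 46)*92 = 66*92 = 6072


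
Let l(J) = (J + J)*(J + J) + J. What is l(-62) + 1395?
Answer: 16709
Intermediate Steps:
l(J) = J + 4*J² (l(J) = (2*J)*(2*J) + J = 4*J² + J = J + 4*J²)
l(-62) + 1395 = -62*(1 + 4*(-62)) + 1395 = -62*(1 - 248) + 1395 = -62*(-247) + 1395 = 15314 + 1395 = 16709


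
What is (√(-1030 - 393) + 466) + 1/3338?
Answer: 1555509/3338 + I*√1423 ≈ 466.0 + 37.723*I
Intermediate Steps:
(√(-1030 - 393) + 466) + 1/3338 = (√(-1423) + 466) + 1/3338 = (I*√1423 + 466) + 1/3338 = (466 + I*√1423) + 1/3338 = 1555509/3338 + I*√1423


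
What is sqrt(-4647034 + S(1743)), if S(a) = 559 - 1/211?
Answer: I*sqrt(206865713686)/211 ≈ 2155.6*I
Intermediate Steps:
S(a) = 117948/211 (S(a) = 559 - 1*1/211 = 559 - 1/211 = 117948/211)
sqrt(-4647034 + S(1743)) = sqrt(-4647034 + 117948/211) = sqrt(-980406226/211) = I*sqrt(206865713686)/211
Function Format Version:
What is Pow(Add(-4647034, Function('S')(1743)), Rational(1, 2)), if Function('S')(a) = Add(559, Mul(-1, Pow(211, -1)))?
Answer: Mul(Rational(1, 211), I, Pow(206865713686, Rational(1, 2))) ≈ Mul(2155.6, I)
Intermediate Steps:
Function('S')(a) = Rational(117948, 211) (Function('S')(a) = Add(559, Mul(-1, Rational(1, 211))) = Add(559, Rational(-1, 211)) = Rational(117948, 211))
Pow(Add(-4647034, Function('S')(1743)), Rational(1, 2)) = Pow(Add(-4647034, Rational(117948, 211)), Rational(1, 2)) = Pow(Rational(-980406226, 211), Rational(1, 2)) = Mul(Rational(1, 211), I, Pow(206865713686, Rational(1, 2)))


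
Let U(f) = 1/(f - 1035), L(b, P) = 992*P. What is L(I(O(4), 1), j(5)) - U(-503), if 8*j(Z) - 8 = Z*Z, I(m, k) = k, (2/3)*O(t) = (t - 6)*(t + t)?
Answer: 6293497/1538 ≈ 4092.0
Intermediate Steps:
O(t) = 3*t*(-6 + t) (O(t) = 3*((t - 6)*(t + t))/2 = 3*((-6 + t)*(2*t))/2 = 3*(2*t*(-6 + t))/2 = 3*t*(-6 + t))
j(Z) = 1 + Z**2/8 (j(Z) = 1 + (Z*Z)/8 = 1 + Z**2/8)
U(f) = 1/(-1035 + f)
L(I(O(4), 1), j(5)) - U(-503) = 992*(1 + (1/8)*5**2) - 1/(-1035 - 503) = 992*(1 + (1/8)*25) - 1/(-1538) = 992*(1 + 25/8) - 1*(-1/1538) = 992*(33/8) + 1/1538 = 4092 + 1/1538 = 6293497/1538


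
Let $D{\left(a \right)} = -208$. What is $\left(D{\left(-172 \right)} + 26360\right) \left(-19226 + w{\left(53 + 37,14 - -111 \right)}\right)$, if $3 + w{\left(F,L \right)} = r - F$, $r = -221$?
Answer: $-511010080$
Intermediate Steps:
$w{\left(F,L \right)} = -224 - F$ ($w{\left(F,L \right)} = -3 - \left(221 + F\right) = -224 - F$)
$\left(D{\left(-172 \right)} + 26360\right) \left(-19226 + w{\left(53 + 37,14 - -111 \right)}\right) = \left(-208 + 26360\right) \left(-19226 - 314\right) = 26152 \left(-19226 - 314\right) = 26152 \left(-19540\right) = -511010080$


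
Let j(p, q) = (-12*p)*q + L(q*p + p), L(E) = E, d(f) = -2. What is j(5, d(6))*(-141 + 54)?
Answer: -10005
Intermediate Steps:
j(p, q) = p - 11*p*q (j(p, q) = (-12*p)*q + (q*p + p) = -12*p*q + (p*q + p) = -12*p*q + (p + p*q) = p - 11*p*q)
j(5, d(6))*(-141 + 54) = (5*(1 - 11*(-2)))*(-141 + 54) = (5*(1 + 22))*(-87) = (5*23)*(-87) = 115*(-87) = -10005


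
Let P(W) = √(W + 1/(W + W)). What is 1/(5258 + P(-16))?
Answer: 168256/884690561 - 12*I*√114/884690561 ≈ 0.00019019 - 1.4482e-7*I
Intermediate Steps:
P(W) = √(W + 1/(2*W))
1/(5258 + P(-16)) = 1/(5258 + √(2/(-16) + 4*(-16))/2) = 1/(5258 + √(2*(-1/16) - 64)/2) = 1/(5258 + √(-⅛ - 64)/2) = 1/(5258 + √(-513/8)/2) = 1/(5258 + (3*I*√114/4)/2) = 1/(5258 + 3*I*√114/8)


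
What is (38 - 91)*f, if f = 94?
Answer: -4982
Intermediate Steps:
(38 - 91)*f = (38 - 91)*94 = -53*94 = -4982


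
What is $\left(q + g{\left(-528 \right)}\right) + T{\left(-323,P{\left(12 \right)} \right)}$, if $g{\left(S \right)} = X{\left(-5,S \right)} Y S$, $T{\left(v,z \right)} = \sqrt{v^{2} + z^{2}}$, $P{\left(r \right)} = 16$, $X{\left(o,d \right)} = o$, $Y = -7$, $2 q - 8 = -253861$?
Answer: $- \frac{290813}{2} + \sqrt{104585} \approx -1.4508 \cdot 10^{5}$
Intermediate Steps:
$q = - \frac{253853}{2}$ ($q = 4 + \frac{1}{2} \left(-253861\right) = 4 - \frac{253861}{2} = - \frac{253853}{2} \approx -1.2693 \cdot 10^{5}$)
$g{\left(S \right)} = 35 S$ ($g{\left(S \right)} = \left(-5\right) \left(-7\right) S = 35 S$)
$\left(q + g{\left(-528 \right)}\right) + T{\left(-323,P{\left(12 \right)} \right)} = \left(- \frac{253853}{2} + 35 \left(-528\right)\right) + \sqrt{\left(-323\right)^{2} + 16^{2}} = \left(- \frac{253853}{2} - 18480\right) + \sqrt{104329 + 256} = - \frac{290813}{2} + \sqrt{104585}$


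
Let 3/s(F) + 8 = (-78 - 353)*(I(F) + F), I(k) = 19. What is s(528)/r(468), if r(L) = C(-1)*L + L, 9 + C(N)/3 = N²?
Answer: 1/845924820 ≈ 1.1821e-9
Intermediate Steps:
C(N) = -27 + 3*N²
r(L) = -23*L (r(L) = (-27 + 3*(-1)²)*L + L = (-27 + 3*1)*L + L = (-27 + 3)*L + L = -24*L + L = -23*L)
s(F) = 3/(-8197 - 431*F) (s(F) = 3/(-8 + (-78 - 353)*(19 + F)) = 3/(-8 - 431*(19 + F)) = 3/(-8 + (-8189 - 431*F)) = 3/(-8197 - 431*F))
s(528)/r(468) = (-3/(8197 + 431*528))/((-23*468)) = -3/(8197 + 227568)/(-10764) = -3/235765*(-1/10764) = 1/845924820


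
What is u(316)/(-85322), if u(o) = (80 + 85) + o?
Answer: -13/2306 ≈ -0.0056375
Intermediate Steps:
u(o) = 165 + o
u(316)/(-85322) = (165 + 316)/(-85322) = 481*(-1/85322) = -13/2306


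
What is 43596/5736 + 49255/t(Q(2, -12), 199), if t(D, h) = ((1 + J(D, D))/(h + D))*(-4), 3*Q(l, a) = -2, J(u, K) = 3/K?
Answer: 500313112/717 ≈ 6.9779e+5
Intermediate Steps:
Q(l, a) = -⅔ (Q(l, a) = (⅓)*(-2) = -⅔)
t(D, h) = -4*(1 + 3/D)/(D + h) (t(D, h) = ((1 + 3/D)/(h + D))*(-4) = ((1 + 3/D)/(D + h))*(-4) = -4*(1 + 3/D)/(D + h))
43596/5736 + 49255/t(Q(2, -12), 199) = 43596/5736 + 49255/((4*(-3 - 1*(-⅔))/((-⅔)*(-⅔ + 199)))) = 43596*(1/5736) + 49255/((4*(-3/2)*(-3 + ⅔)/(595/3))) = 3633/478 + 49255/((4*(-3/2)*(3/595)*(-7/3))) = 3633/478 + 49255/(6/85) = 3633/478 + 49255*(85/6) = 3633/478 + 4186675/6 = 500313112/717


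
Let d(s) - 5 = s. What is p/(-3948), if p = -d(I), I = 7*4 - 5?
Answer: 1/141 ≈ 0.0070922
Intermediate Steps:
I = 23 (I = 28 - 5 = 23)
d(s) = 5 + s
p = -28 (p = -(5 + 23) = -1*28 = -28)
p/(-3948) = -28/(-3948) = -28*(-1/3948) = 1/141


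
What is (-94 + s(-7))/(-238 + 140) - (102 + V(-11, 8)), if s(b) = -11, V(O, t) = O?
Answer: -1259/14 ≈ -89.929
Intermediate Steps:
(-94 + s(-7))/(-238 + 140) - (102 + V(-11, 8)) = (-94 - 11)/(-238 + 140) - (102 - 11) = -105/(-98) - 1*91 = -105*(-1/98) - 91 = 15/14 - 91 = -1259/14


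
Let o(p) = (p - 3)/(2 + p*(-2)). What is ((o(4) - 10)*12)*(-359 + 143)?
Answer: 26352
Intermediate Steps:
o(p) = (-3 + p)/(2 - 2*p)
((o(4) - 10)*12)*(-359 + 143) = (((3 - 1*4)/(2*(-1 + 4)) - 10)*12)*(-359 + 143) = (((½)*(3 - 4)/3 - 10)*12)*(-216) = (((½)*(⅓)*(-1) - 10)*12)*(-216) = ((-⅙ - 10)*12)*(-216) = -61/6*12*(-216) = -122*(-216) = 26352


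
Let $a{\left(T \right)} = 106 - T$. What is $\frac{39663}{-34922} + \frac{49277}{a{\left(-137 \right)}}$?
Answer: $\frac{1711213285}{8486046} \approx 201.65$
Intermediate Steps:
$\frac{39663}{-34922} + \frac{49277}{a{\left(-137 \right)}} = \frac{39663}{-34922} + \frac{49277}{106 - -137} = 39663 \left(- \frac{1}{34922}\right) + \frac{49277}{106 + 137} = - \frac{39663}{34922} + \frac{49277}{243} = \frac{1711213285}{8486046}$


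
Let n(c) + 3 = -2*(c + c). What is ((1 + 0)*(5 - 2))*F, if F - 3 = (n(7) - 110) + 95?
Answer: -129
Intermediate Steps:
n(c) = -3 - 4*c (n(c) = -3 - 2*(c + c) = -3 - 4*c)
F = -43 (F = 3 + (((-3 - 4*7) - 110) + 95) = 3 + (((-3 - 28) - 110) + 95) = 3 + ((-31 - 110) + 95) = 3 + (-141 + 95) = 3 - 46 = -43)
((1 + 0)*(5 - 2))*F = ((1 + 0)*(5 - 2))*(-43) = (1*3)*(-43) = 3*(-43) = -129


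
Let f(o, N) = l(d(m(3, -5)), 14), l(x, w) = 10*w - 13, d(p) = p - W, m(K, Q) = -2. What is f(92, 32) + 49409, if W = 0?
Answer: 49536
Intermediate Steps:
d(p) = p (d(p) = p - 1*0 = p + 0 = p)
l(x, w) = -13 + 10*w
f(o, N) = 127 (f(o, N) = -13 + 10*14 = -13 + 140 = 127)
f(92, 32) + 49409 = 127 + 49409 = 49536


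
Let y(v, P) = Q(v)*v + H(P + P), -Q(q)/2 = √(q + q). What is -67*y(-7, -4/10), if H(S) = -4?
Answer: 268 - 938*I*√14 ≈ 268.0 - 3509.7*I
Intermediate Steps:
Q(q) = -2*√2*√q (Q(q) = -2*√(q + q) = -2*√2*√q)
y(v, P) = -4 - 2*√2*v^(3/2) (y(v, P) = (-2*√2*√v)*v - 4 = -2*√2*v^(3/2) - 4 = -4 - 2*√2*v^(3/2))
-67*y(-7, -4/10) = -67*(-4 - 2*√2*(-7)^(3/2)) = -67*(-4 - 2*√2*(-7*I*√7)) = -67*(-4 + 14*I*√14) = 268 - 938*I*√14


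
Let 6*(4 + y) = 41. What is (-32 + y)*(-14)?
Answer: 1225/3 ≈ 408.33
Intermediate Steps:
y = 17/6 (y = -4 + (⅙)*41 = -4 + 41/6 = 17/6 ≈ 2.8333)
(-32 + y)*(-14) = (-32 + 17/6)*(-14) = -175/6*(-14) = 1225/3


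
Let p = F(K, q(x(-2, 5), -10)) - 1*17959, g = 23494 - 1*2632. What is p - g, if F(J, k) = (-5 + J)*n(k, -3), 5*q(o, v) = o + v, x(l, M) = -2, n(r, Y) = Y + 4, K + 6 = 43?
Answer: -38789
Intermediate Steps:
K = 37 (K = -6 + 43 = 37)
n(r, Y) = 4 + Y
q(o, v) = o/5 + v/5 (q(o, v) = (o + v)/5 = o/5 + v/5)
F(J, k) = -5 + J (F(J, k) = (-5 + J)*(4 - 3) = (-5 + J)*1 = -5 + J)
g = 20862 (g = 23494 - 2632 = 20862)
p = -17927 (p = (-5 + 37) - 1*17959 = 32 - 17959 = -17927)
p - g = -17927 - 1*20862 = -17927 - 20862 = -38789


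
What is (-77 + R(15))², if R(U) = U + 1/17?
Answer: 1108809/289 ≈ 3836.7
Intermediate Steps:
R(U) = 1/17 + U (R(U) = U + 1/17 = 1/17 + U)
(-77 + R(15))² = (-77 + (1/17 + 15))² = (-77 + 256/17)² = (-1053/17)² = 1108809/289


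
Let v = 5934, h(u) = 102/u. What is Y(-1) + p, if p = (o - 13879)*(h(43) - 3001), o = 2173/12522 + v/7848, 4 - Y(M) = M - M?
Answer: 1628280038451073/39127076 ≈ 4.1615e+7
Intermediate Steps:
Y(M) = 4 (Y(M) = 4 - (M - M) = 4 - 1*0 = 4 + 0 = 4)
o = 845919/909932 (o = 2173/12522 + 5934/7848 = 2173*(1/12522) + 5934*(1/7848) = 2173/12522 + 989/1308 = 845919/909932 ≈ 0.92965)
p = 1628279881942769/39127076 (p = (845919/909932 - 13879)*(102/43 - 3001) = -12628100309*(102*(1/43) - 3001)/909932 = -12628100309*(102/43 - 3001)/909932 = -12628100309/909932*(-128941/43) = 1628279881942769/39127076 ≈ 4.1615e+7)
Y(-1) + p = 4 + 1628279881942769/39127076 = 1628280038451073/39127076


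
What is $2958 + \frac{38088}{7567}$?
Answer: $\frac{974838}{329} \approx 2963.0$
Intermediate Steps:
$2958 + \frac{38088}{7567} = 2958 + 38088 \cdot \frac{1}{7567} = 2958 + \frac{1656}{329} = \frac{974838}{329}$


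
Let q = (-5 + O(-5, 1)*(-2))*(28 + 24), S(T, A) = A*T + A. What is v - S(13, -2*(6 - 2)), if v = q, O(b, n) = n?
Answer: -252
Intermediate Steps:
S(T, A) = A + A*T
q = -364 (q = (-5 + 1*(-2))*(28 + 24) = (-5 - 2)*52 = -7*52 = -364)
v = -364
v - S(13, -2*(6 - 2)) = -364 - (-2*(6 - 2))*(1 + 13) = -364 - (-2*4)*14 = -364 - (-8)*14 = -364 - 1*(-112) = -364 + 112 = -252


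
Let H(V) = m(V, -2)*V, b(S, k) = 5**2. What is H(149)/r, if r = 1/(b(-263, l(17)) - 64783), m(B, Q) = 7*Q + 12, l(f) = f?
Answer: 19297884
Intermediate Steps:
m(B, Q) = 12 + 7*Q
b(S, k) = 25
r = -1/64758 (r = 1/(25 - 64783) = 1/(-64758) = -1/64758 ≈ -1.5442e-5)
H(V) = -2*V (H(V) = (12 + 7*(-2))*V = (12 - 14)*V = -2*V)
H(149)/r = (-2*149)/(-1/64758) = -298*(-64758) = 19297884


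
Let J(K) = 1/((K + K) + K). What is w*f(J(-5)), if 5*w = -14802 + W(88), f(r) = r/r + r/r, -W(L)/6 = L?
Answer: -6132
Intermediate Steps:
J(K) = 1/(3*K) (J(K) = 1/(2*K + K) = 1/(3*K))
W(L) = -6*L
f(r) = 2 (f(r) = 1 + 1 = 2)
w = -3066 (w = (-14802 - 6*88)/5 = (-14802 - 528)/5 = (1/5)*(-15330) = -3066)
w*f(J(-5)) = -3066*2 = -6132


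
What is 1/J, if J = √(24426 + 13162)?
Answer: √9397/18794 ≈ 0.0051579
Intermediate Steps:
J = 2*√9397 (J = √37588 = 2*√9397 ≈ 193.88)
1/J = 1/(2*√9397) = √9397/18794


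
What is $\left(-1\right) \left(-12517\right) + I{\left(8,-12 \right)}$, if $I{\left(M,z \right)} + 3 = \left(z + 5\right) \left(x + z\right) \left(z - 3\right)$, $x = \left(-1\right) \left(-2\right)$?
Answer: $11464$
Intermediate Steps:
$x = 2$
$I{\left(M,z \right)} = -3 + \left(-3 + z\right) \left(2 + z\right) \left(5 + z\right)$ ($I{\left(M,z \right)} = -3 + \left(z + 5\right) \left(2 + z\right) \left(z - 3\right) = -3 + \left(5 + z\right) \left(2 + z\right) \left(-3 + z\right) = -3 + \left(2 + z\right) \left(5 + z\right) \left(-3 + z\right) = -3 + \left(-3 + z\right) \left(2 + z\right) \left(5 + z\right)$)
$\left(-1\right) \left(-12517\right) + I{\left(8,-12 \right)} = \left(-1\right) \left(-12517\right) + \left(-33 + \left(-12\right)^{3} - -132 + 4 \left(-12\right)^{2}\right) = 12517 + \left(-33 - 1728 + 132 + 4 \cdot 144\right) = 12517 + \left(-33 - 1728 + 132 + 576\right) = 12517 - 1053 = 11464$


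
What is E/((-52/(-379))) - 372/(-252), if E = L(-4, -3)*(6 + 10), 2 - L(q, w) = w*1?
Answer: 159583/273 ≈ 584.55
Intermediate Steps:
L(q, w) = 2 - w
E = 80 (E = (2 - 1*(-3))*(6 + 10) = (2 + 3)*16 = 5*16 = 80)
E/((-52/(-379))) - 372/(-252) = 80/((-52/(-379))) - 372/(-252) = 80/((-52*(-1/379))) - 372*(-1/252) = 80/(52/379) + 31/21 = 80*(379/52) + 31/21 = 7580/13 + 31/21 = 159583/273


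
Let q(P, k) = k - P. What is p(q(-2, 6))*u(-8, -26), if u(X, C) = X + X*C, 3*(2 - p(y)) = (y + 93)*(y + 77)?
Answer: -1715800/3 ≈ -5.7193e+5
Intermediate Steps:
p(y) = 2 - (77 + y)*(93 + y)/3 (p(y) = 2 - (y + 93)*(y + 77)/3 = 2 - (93 + y)*(77 + y)/3 = 2 - (77 + y)*(93 + y)/3)
u(X, C) = X + C*X
p(q(-2, 6))*u(-8, -26) = (-2385 - 170*(6 - 1*(-2))/3 - (6 - 1*(-2))²/3)*(-8*(1 - 26)) = (-2385 - 170*(6 + 2)/3 - (6 + 2)²/3)*(-8*(-25)) = (-2385 - 170/3*8 - ⅓*8²)*200 = (-2385 - 1360/3 - ⅓*64)*200 = (-2385 - 1360/3 - 64/3)*200 = -8579/3*200 = -1715800/3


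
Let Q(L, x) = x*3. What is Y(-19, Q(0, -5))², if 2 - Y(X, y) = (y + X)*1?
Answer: 1296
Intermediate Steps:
Q(L, x) = 3*x
Y(X, y) = 2 - X - y (Y(X, y) = 2 - (y + X) = 2 - (X + y) = 2 + (-X - y) = 2 - X - y)
Y(-19, Q(0, -5))² = (2 - 1*(-19) - 3*(-5))² = (2 + 19 - 1*(-15))² = (2 + 19 + 15)² = 36² = 1296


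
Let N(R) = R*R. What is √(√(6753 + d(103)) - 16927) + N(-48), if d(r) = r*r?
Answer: 2304 + √(-16927 + √17362) ≈ 2304.0 + 129.6*I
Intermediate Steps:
N(R) = R²
d(r) = r²
√(√(6753 + d(103)) - 16927) + N(-48) = √(√(6753 + 103²) - 16927) + (-48)² = √(√(6753 + 10609) - 16927) + 2304 = √(√17362 - 16927) + 2304 = √(-16927 + √17362) + 2304 = 2304 + √(-16927 + √17362)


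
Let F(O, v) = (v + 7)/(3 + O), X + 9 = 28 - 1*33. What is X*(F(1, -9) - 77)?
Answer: 1085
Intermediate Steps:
X = -14 (X = -9 + (28 - 1*33) = -9 + (28 - 33) = -9 - 5 = -14)
F(O, v) = (7 + v)/(3 + O)
X*(F(1, -9) - 77) = -14*((7 - 9)/(3 + 1) - 77) = -14*(-2/4 - 77) = -14*((¼)*(-2) - 77) = -14*(-½ - 77) = -14*(-155/2) = 1085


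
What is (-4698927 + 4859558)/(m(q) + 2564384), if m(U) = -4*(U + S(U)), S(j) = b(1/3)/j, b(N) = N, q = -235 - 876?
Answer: 535383123/8561903728 ≈ 0.062531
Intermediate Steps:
q = -1111
S(j) = 1/(3*j)
m(U) = -4*U - 4/(3*U) (m(U) = -4*(U + 1/(3*U)) = -4*U - 4/(3*U))
(-4698927 + 4859558)/(m(q) + 2564384) = (-4698927 + 4859558)/((-4*(-1111) - 4/3/(-1111)) + 2564384) = 160631/((4444 - 4/3*(-1/1111)) + 2564384) = 160631/((4444 + 4/3333) + 2564384) = 160631/(14811856/3333 + 2564384) = 160631/(8561903728/3333) = 160631*(3333/8561903728) = 535383123/8561903728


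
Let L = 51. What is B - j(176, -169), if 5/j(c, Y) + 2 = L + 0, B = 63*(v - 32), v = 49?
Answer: 52474/49 ≈ 1070.9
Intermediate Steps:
B = 1071 (B = 63*(49 - 32) = 63*17 = 1071)
j(c, Y) = 5/49 (j(c, Y) = 5/(-2 + (51 + 0)) = 5/(-2 + 51) = 5/49)
B - j(176, -169) = 1071 - 1*5/49 = 1071 - 5/49 = 52474/49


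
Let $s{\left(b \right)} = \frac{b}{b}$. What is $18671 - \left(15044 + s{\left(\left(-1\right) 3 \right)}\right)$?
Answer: $3626$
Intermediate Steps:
$s{\left(b \right)} = 1$
$18671 - \left(15044 + s{\left(\left(-1\right) 3 \right)}\right) = 18671 - 15045 = 3626$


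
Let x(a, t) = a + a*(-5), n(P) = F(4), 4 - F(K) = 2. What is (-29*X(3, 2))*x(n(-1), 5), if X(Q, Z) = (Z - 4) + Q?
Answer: 232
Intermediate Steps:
F(K) = 2 (F(K) = 4 - 1*2 = 4 - 2 = 2)
n(P) = 2
X(Q, Z) = -4 + Q + Z (X(Q, Z) = (-4 + Z) + Q = -4 + Q + Z)
x(a, t) = -4*a (x(a, t) = a - 5*a = -4*a)
(-29*X(3, 2))*x(n(-1), 5) = (-29*(-4 + 3 + 2))*(-4*2) = -29*1*(-8) = -29*(-8) = 232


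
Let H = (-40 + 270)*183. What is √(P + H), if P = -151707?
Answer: I*√109617 ≈ 331.08*I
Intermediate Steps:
H = 42090 (H = 230*183 = 42090)
√(P + H) = √(-151707 + 42090) = √(-109617) = I*√109617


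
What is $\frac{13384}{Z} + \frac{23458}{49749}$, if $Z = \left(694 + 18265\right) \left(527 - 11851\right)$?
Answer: $\frac{1258893108328}{2670174544821} \approx 0.47146$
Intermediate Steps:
$Z = -214691716$ ($Z = 18959 \left(-11324\right) = -214691716$)
$\frac{13384}{Z} + \frac{23458}{49749} = \frac{13384}{-214691716} + \frac{23458}{49749} = 13384 \left(- \frac{1}{214691716}\right) + 23458 \cdot \frac{1}{49749} = - \frac{3346}{53672929} + \frac{23458}{49749} = \frac{1258893108328}{2670174544821}$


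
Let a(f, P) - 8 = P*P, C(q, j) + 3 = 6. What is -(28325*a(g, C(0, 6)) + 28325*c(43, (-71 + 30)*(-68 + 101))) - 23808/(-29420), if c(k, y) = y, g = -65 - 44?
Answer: 278329386952/7355 ≈ 3.7842e+7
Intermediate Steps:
g = -109
C(q, j) = 3 (C(q, j) = -3 + 6 = 3)
a(f, P) = 8 + P² (a(f, P) = 8 + P*P = 8 + P²)
-(28325*a(g, C(0, 6)) + 28325*c(43, (-71 + 30)*(-68 + 101))) - 23808/(-29420) = -(226600 + 254925 + 28325*(-71 + 30)*(-68 + 101)) - 23808/(-29420) = -28325/(1/(-41*33 + (8 + 9))) - 23808*(-1/29420) = -28325/(1/(-1353 + 17)) + 5952/7355 = -28325/(1/(-1336)) + 5952/7355 = -28325/(-1/1336) + 5952/7355 = -28325*(-1336) + 5952/7355 = 37842200 + 5952/7355 = 278329386952/7355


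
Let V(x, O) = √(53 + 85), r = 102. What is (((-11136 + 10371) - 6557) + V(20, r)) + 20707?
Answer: 13385 + √138 ≈ 13397.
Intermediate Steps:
V(x, O) = √138
(((-11136 + 10371) - 6557) + V(20, r)) + 20707 = (((-11136 + 10371) - 6557) + √138) + 20707 = ((-765 - 6557) + √138) + 20707 = (-7322 + √138) + 20707 = 13385 + √138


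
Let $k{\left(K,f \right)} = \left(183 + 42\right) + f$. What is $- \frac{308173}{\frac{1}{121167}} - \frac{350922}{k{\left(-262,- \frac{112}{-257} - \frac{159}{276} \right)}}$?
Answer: $- \frac{198523332937726221}{5316583} \approx -3.734 \cdot 10^{10}$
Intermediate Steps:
$k{\left(K,f \right)} = 225 + f$
$- \frac{308173}{\frac{1}{121167}} - \frac{350922}{k{\left(-262,- \frac{112}{-257} - \frac{159}{276} \right)}} = - \frac{308173}{\frac{1}{121167}} - \frac{350922}{225 - \left(- \frac{112}{257} + \frac{53}{92}\right)} = - 308173 \frac{1}{\frac{1}{121167}} - \frac{350922}{225 - \frac{3317}{23644}} = \left(-308173\right) 121167 - \frac{350922}{225 + \left(\frac{112}{257} - \frac{53}{92}\right)} = -37340397891 - \frac{350922}{225 - \frac{3317}{23644}} = -37340397891 - \frac{350922}{\frac{5316583}{23644}} = -37340397891 - \frac{8297199768}{5316583} = - \frac{198523332937726221}{5316583}$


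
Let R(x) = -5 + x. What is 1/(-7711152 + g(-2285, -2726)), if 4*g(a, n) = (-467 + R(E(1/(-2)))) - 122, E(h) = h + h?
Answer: -4/30845203 ≈ -1.2968e-7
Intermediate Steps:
E(h) = 2*h
g(a, n) = -595/4 (g(a, n) = ((-467 + (-5 + 2/(-2))) - 122)/4 = ((-467 + (-5 + 2*(-1/2))) - 122)/4 = ((-467 + (-5 - 1)) - 122)/4 = ((-467 - 6) - 122)/4 = (-473 - 122)/4 = (1/4)*(-595) = -595/4)
1/(-7711152 + g(-2285, -2726)) = 1/(-7711152 - 595/4) = 1/(-30845203/4) = -4/30845203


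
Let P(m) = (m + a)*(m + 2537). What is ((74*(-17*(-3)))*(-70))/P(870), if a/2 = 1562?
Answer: -132090/6803779 ≈ -0.019414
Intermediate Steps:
a = 3124 (a = 2*1562 = 3124)
P(m) = (2537 + m)*(3124 + m) (P(m) = (m + 3124)*(m + 2537) = (3124 + m)*(2537 + m) = (2537 + m)*(3124 + m))
((74*(-17*(-3)))*(-70))/P(870) = ((74*(-17*(-3)))*(-70))/(7925588 + 870² + 5661*870) = ((74*51)*(-70))/(7925588 + 756900 + 4925070) = (3774*(-70))/13607558 = -264180*1/13607558 = -132090/6803779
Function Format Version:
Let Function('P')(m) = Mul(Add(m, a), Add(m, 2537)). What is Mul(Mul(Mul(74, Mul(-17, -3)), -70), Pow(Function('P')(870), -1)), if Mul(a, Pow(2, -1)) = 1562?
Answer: Rational(-132090, 6803779) ≈ -0.019414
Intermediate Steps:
a = 3124 (a = Mul(2, 1562) = 3124)
Function('P')(m) = Mul(Add(2537, m), Add(3124, m)) (Function('P')(m) = Mul(Add(m, 3124), Add(m, 2537)) = Mul(Add(3124, m), Add(2537, m)) = Mul(Add(2537, m), Add(3124, m)))
Mul(Mul(Mul(74, Mul(-17, -3)), -70), Pow(Function('P')(870), -1)) = Mul(Mul(Mul(74, Mul(-17, -3)), -70), Pow(Add(7925588, Pow(870, 2), Mul(5661, 870)), -1)) = Mul(Mul(Mul(74, 51), -70), Pow(Add(7925588, 756900, 4925070), -1)) = Mul(Mul(3774, -70), Pow(13607558, -1)) = Mul(-264180, Rational(1, 13607558)) = Rational(-132090, 6803779)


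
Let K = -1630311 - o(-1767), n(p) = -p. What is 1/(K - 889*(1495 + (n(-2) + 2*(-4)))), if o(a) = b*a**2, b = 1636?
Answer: -1/5111018836 ≈ -1.9566e-10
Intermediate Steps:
o(a) = 1636*a**2
K = -5109695115 (K = -1630311 - 1636*(-1767)**2 = -1630311 - 1636*3122289 = -1630311 - 1*5108064804 = -1630311 - 5108064804 = -5109695115)
1/(K - 889*(1495 + (n(-2) + 2*(-4)))) = 1/(-5109695115 - 889*(1495 + (-1*(-2) + 2*(-4)))) = 1/(-5109695115 - 889*(1495 + (2 - 8))) = 1/(-5109695115 - 889*(1495 - 6)) = 1/(-5109695115 - 889*1489) = 1/(-5109695115 - 1323721) = 1/(-5111018836) = -1/5111018836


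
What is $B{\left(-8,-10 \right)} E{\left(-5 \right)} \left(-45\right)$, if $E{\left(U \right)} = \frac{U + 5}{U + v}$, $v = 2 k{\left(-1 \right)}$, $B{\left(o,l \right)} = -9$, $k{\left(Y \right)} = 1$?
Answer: $0$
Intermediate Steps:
$v = 2$ ($v = 2 \cdot 1 = 2$)
$E{\left(U \right)} = \frac{5 + U}{2 + U}$ ($E{\left(U \right)} = \frac{U + 5}{U + 2} = \frac{5 + U}{2 + U}$)
$B{\left(-8,-10 \right)} E{\left(-5 \right)} \left(-45\right) = - 9 \frac{5 - 5}{2 - 5} \left(-45\right) = - 9 \frac{1}{-3} \cdot 0 \left(-45\right) = - 9 \left(\left(- \frac{1}{3}\right) 0\right) \left(-45\right) = \left(-9\right) 0 \left(-45\right) = 0 \left(-45\right) = 0$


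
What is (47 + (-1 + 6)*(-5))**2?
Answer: 484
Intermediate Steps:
(47 + (-1 + 6)*(-5))**2 = (47 + 5*(-5))**2 = (47 - 25)**2 = 22**2 = 484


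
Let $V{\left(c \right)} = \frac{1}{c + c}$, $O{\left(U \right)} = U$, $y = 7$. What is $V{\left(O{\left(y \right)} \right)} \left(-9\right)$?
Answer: $- \frac{9}{14} \approx -0.64286$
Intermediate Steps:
$V{\left(c \right)} = \frac{1}{2 c}$
$V{\left(O{\left(y \right)} \right)} \left(-9\right) = \frac{1}{2 \cdot 7} \left(-9\right) = \frac{1}{2} \cdot \frac{1}{7} \left(-9\right) = \frac{1}{14} \left(-9\right) = - \frac{9}{14}$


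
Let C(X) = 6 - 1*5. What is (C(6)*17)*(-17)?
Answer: -289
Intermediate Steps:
C(X) = 1 (C(X) = 6 - 5 = 1)
(C(6)*17)*(-17) = (1*17)*(-17) = 17*(-17) = -289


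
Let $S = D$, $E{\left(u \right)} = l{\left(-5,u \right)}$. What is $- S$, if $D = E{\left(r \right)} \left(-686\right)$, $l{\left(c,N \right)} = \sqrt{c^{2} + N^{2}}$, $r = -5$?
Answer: $3430 \sqrt{2} \approx 4850.8$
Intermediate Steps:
$l{\left(c,N \right)} = \sqrt{N^{2} + c^{2}}$
$E{\left(u \right)} = \sqrt{25 + u^{2}}$ ($E{\left(u \right)} = \sqrt{u^{2} + \left(-5\right)^{2}} = \sqrt{u^{2} + 25} = \sqrt{25 + u^{2}}$)
$D = - 3430 \sqrt{2}$ ($D = \sqrt{25 + \left(-5\right)^{2}} \left(-686\right) = \sqrt{25 + 25} \left(-686\right) = \sqrt{50} \left(-686\right) = 5 \sqrt{2} \left(-686\right) = - 3430 \sqrt{2} \approx -4850.8$)
$S = - 3430 \sqrt{2} \approx -4850.8$
$- S = - \left(-3430\right) \sqrt{2} = 3430 \sqrt{2}$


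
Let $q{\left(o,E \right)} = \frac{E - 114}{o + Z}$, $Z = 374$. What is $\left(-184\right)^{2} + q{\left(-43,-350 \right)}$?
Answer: $\frac{11205872}{331} \approx 33855.0$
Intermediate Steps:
$q{\left(o,E \right)} = \frac{-114 + E}{374 + o}$ ($q{\left(o,E \right)} = \frac{E - 114}{o + 374} = \frac{-114 + E}{374 + o}$)
$\left(-184\right)^{2} + q{\left(-43,-350 \right)} = \left(-184\right)^{2} + \frac{-114 - 350}{374 - 43} = 33856 + \frac{1}{331} \left(-464\right) = 33856 - \frac{464}{331} = \frac{11205872}{331}$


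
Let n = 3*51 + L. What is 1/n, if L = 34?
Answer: 1/187 ≈ 0.0053476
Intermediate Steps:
n = 187 (n = 3*51 + 34 = 153 + 34 = 187)
1/n = 1/187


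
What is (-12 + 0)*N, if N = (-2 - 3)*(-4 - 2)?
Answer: -360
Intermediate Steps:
N = 30 (N = -5*(-6) = 30)
(-12 + 0)*N = (-12 + 0)*30 = -12*30 = -360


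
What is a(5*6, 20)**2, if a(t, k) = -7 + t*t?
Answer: 797449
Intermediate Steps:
a(t, k) = -7 + t**2
a(5*6, 20)**2 = (-7 + (5*6)**2)**2 = (-7 + 30**2)**2 = (-7 + 900)**2 = 893**2 = 797449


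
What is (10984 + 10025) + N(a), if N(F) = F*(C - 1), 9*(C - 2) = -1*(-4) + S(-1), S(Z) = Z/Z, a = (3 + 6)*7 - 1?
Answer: 189949/9 ≈ 21105.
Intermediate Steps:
a = 62 (a = 9*7 - 1 = 63 - 1 = 62)
S(Z) = 1
C = 23/9 (C = 2 + (-1*(-4) + 1)/9 = 2 + (4 + 1)/9 = 2 + (1/9)*5 = 2 + 5/9 = 23/9 ≈ 2.5556)
N(F) = 14*F/9 (N(F) = F*(23/9 - 1) = F*(14/9) = 14*F/9)
(10984 + 10025) + N(a) = (10984 + 10025) + (14/9)*62 = 21009 + 868/9 = 189949/9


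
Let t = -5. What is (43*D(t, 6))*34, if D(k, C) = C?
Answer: 8772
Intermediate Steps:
(43*D(t, 6))*34 = (43*6)*34 = 258*34 = 8772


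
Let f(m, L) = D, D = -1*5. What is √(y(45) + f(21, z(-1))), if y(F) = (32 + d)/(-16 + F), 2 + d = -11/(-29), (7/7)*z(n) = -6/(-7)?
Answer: 2*I*√831/29 ≈ 1.9881*I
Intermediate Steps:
z(n) = 6/7 (z(n) = -6/(-7) = -6*(-⅐) = 6/7)
d = -47/29 (d = -2 - 11/(-29) = -2 - 11*(-1/29) = -2 + 11/29 = -47/29 ≈ -1.6207)
D = -5
f(m, L) = -5
y(F) = 881/(29*(-16 + F)) (y(F) = (32 - 47/29)/(-16 + F) = 881/(29*(-16 + F)))
√(y(45) + f(21, z(-1))) = √(881/(29*(-16 + 45)) - 5) = √((881/29)/29 - 5) = √((881/29)*(1/29) - 5) = √(881/841 - 5) = √(-3324/841) = 2*I*√831/29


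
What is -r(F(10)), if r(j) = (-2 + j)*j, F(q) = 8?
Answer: -48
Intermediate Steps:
r(j) = j*(-2 + j)
-r(F(10)) = -8*(-2 + 8) = -8*6 = -1*48 = -48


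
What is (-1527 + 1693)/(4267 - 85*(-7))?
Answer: 83/2431 ≈ 0.034142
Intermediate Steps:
(-1527 + 1693)/(4267 - 85*(-7)) = 166/(4267 + 595) = 166/4862 = 166*(1/4862) = 83/2431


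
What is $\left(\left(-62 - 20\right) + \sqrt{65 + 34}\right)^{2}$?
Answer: $6823 - 492 \sqrt{11} \approx 5191.2$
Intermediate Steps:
$\left(\left(-62 - 20\right) + \sqrt{65 + 34}\right)^{2} = \left(\left(-62 - 20\right) + \sqrt{99}\right)^{2} = \left(-82 + 3 \sqrt{11}\right)^{2}$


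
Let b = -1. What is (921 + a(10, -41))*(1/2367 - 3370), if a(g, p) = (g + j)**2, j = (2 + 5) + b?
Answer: -9388680653/2367 ≈ -3.9665e+6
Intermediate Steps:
j = 6 (j = (2 + 5) - 1 = 7 - 1 = 6)
a(g, p) = (6 + g)**2 (a(g, p) = (g + 6)**2 = (6 + g)**2)
(921 + a(10, -41))*(1/2367 - 3370) = (921 + (6 + 10)**2)*(1/2367 - 3370) = (921 + 16**2)*(1/2367 - 3370) = (921 + 256)*(-7976789/2367) = 1177*(-7976789/2367) = -9388680653/2367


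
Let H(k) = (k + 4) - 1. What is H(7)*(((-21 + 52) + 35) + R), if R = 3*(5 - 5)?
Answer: 660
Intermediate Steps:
H(k) = 3 + k (H(k) = (4 + k) - 1 = 3 + k)
R = 0 (R = 3*0 = 0)
H(7)*(((-21 + 52) + 35) + R) = (3 + 7)*(((-21 + 52) + 35) + 0) = 10*((31 + 35) + 0) = 10*(66 + 0) = 10*66 = 660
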